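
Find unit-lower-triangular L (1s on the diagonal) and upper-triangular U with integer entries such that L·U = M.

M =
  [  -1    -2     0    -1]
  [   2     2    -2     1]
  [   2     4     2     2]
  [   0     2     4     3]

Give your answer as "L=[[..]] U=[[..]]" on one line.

  R1 -= -2·R0 → [0,-2,-2,-1]
  R2 -= -2·R0 → [0,0,2,0]
  R3 -= 0·R0 → [0,2,4,3]
  R2 -= 0·R1 → [0,0,2,0]
  R3 -= -1·R1 → [0,0,2,2]
  R3 -= 1·R2 → [0,0,0,2]

L=[[1,0,0,0],[-2,1,0,0],[-2,0,1,0],[0,-1,1,1]] U=[[-1,-2,0,-1],[0,-2,-2,-1],[0,0,2,0],[0,0,0,2]]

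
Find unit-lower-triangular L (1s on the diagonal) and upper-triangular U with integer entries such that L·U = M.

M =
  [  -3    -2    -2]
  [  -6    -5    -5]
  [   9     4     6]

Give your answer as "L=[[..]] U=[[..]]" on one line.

L=[[1,0,0],[2,1,0],[-3,2,1]] U=[[-3,-2,-2],[0,-1,-1],[0,0,2]]

  r1 -= 2·r0 → [0,-1,-1]
  r2 -= -3·r0 → [0,-2,0]
  r2 -= 2·r1 → [0,0,2]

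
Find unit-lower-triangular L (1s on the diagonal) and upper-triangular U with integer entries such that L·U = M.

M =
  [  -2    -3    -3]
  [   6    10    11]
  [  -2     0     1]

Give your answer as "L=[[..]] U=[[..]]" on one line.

L=[[1,0,0],[-3,1,0],[1,3,1]] U=[[-2,-3,-3],[0,1,2],[0,0,-2]]

  row1 -= -3·row0 → [0,1,2]
  row2 -= 1·row0 → [0,3,4]
  row2 -= 3·row1 → [0,0,-2]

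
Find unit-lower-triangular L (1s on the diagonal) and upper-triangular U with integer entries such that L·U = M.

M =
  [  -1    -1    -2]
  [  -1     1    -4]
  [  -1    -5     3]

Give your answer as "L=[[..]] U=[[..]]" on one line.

L=[[1,0,0],[1,1,0],[1,-2,1]] U=[[-1,-1,-2],[0,2,-2],[0,0,1]]

  r1 -= 1·r0 → [0,2,-2]
  r2 -= 1·r0 → [0,-4,5]
  r2 -= -2·r1 → [0,0,1]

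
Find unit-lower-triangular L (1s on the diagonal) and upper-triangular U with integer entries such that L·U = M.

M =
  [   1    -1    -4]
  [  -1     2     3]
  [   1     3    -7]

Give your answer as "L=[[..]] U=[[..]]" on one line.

L=[[1,0,0],[-1,1,0],[1,4,1]] U=[[1,-1,-4],[0,1,-1],[0,0,1]]

  R1 -= -1·R0 → [0,1,-1]
  R2 -= 1·R0 → [0,4,-3]
  R2 -= 4·R1 → [0,0,1]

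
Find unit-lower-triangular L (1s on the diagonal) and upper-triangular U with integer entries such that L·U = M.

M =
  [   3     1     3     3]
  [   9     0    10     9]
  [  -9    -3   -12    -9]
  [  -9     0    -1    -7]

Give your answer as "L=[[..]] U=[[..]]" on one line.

  row1 -= 3·row0 → [0,-3,1,0]
  row2 -= -3·row0 → [0,0,-3,0]
  row3 -= -3·row0 → [0,3,8,2]
  row2 -= 0·row1 → [0,0,-3,0]
  row3 -= -1·row1 → [0,0,9,2]
  row3 -= -3·row2 → [0,0,0,2]

L=[[1,0,0,0],[3,1,0,0],[-3,0,1,0],[-3,-1,-3,1]] U=[[3,1,3,3],[0,-3,1,0],[0,0,-3,0],[0,0,0,2]]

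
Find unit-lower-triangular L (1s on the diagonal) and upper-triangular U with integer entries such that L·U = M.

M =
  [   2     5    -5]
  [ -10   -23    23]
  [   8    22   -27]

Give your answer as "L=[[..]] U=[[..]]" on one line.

L=[[1,0,0],[-5,1,0],[4,1,1]] U=[[2,5,-5],[0,2,-2],[0,0,-5]]

  R1 -= -5·R0 → [0,2,-2]
  R2 -= 4·R0 → [0,2,-7]
  R2 -= 1·R1 → [0,0,-5]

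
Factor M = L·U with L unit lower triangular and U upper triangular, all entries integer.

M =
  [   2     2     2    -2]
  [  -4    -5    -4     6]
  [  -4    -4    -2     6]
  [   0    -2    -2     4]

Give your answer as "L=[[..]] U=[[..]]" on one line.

  R1 -= -2·R0 → [0,-1,0,2]
  R2 -= -2·R0 → [0,0,2,2]
  R3 -= 0·R0 → [0,-2,-2,4]
  R2 -= 0·R1 → [0,0,2,2]
  R3 -= 2·R1 → [0,0,-2,0]
  R3 -= -1·R2 → [0,0,0,2]

L=[[1,0,0,0],[-2,1,0,0],[-2,0,1,0],[0,2,-1,1]] U=[[2,2,2,-2],[0,-1,0,2],[0,0,2,2],[0,0,0,2]]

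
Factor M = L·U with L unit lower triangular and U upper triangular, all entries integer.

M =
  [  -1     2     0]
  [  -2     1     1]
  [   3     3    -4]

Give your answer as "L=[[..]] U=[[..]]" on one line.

L=[[1,0,0],[2,1,0],[-3,-3,1]] U=[[-1,2,0],[0,-3,1],[0,0,-1]]

  R1 -= 2·R0 → [0,-3,1]
  R2 -= -3·R0 → [0,9,-4]
  R2 -= -3·R1 → [0,0,-1]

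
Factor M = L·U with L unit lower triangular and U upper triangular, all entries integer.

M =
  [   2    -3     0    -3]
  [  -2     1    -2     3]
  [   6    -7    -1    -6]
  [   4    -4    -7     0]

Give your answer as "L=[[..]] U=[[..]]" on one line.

  r1 -= -1·r0 → [0,-2,-2,0]
  r2 -= 3·r0 → [0,2,-1,3]
  r3 -= 2·r0 → [0,2,-7,6]
  r2 -= -1·r1 → [0,0,-3,3]
  r3 -= -1·r1 → [0,0,-9,6]
  r3 -= 3·r2 → [0,0,0,-3]

L=[[1,0,0,0],[-1,1,0,0],[3,-1,1,0],[2,-1,3,1]] U=[[2,-3,0,-3],[0,-2,-2,0],[0,0,-3,3],[0,0,0,-3]]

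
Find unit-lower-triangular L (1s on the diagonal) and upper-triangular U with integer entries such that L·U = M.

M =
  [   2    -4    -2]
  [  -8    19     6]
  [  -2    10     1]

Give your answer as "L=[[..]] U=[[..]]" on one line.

L=[[1,0,0],[-4,1,0],[-1,2,1]] U=[[2,-4,-2],[0,3,-2],[0,0,3]]

  row1 -= -4·row0 → [0,3,-2]
  row2 -= -1·row0 → [0,6,-1]
  row2 -= 2·row1 → [0,0,3]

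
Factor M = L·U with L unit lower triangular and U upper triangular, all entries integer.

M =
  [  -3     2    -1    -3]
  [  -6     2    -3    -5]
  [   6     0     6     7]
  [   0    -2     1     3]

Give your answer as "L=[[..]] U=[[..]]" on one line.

L=[[1,0,0,0],[2,1,0,0],[-2,-2,1,0],[0,1,1,1]] U=[[-3,2,-1,-3],[0,-2,-1,1],[0,0,2,3],[0,0,0,-1]]

  R1 -= 2·R0 → [0,-2,-1,1]
  R2 -= -2·R0 → [0,4,4,1]
  R3 -= 0·R0 → [0,-2,1,3]
  R2 -= -2·R1 → [0,0,2,3]
  R3 -= 1·R1 → [0,0,2,2]
  R3 -= 1·R2 → [0,0,0,-1]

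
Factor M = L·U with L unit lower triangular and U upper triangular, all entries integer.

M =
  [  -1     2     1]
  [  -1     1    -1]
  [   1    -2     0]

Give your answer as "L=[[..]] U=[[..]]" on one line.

  R1 -= 1·R0 → [0,-1,-2]
  R2 -= -1·R0 → [0,0,1]
  R2 -= 0·R1 → [0,0,1]

L=[[1,0,0],[1,1,0],[-1,0,1]] U=[[-1,2,1],[0,-1,-2],[0,0,1]]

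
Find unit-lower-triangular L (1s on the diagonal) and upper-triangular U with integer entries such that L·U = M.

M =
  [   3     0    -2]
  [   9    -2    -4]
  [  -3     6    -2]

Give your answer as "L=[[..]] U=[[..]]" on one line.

  R1 -= 3·R0 → [0,-2,2]
  R2 -= -1·R0 → [0,6,-4]
  R2 -= -3·R1 → [0,0,2]

L=[[1,0,0],[3,1,0],[-1,-3,1]] U=[[3,0,-2],[0,-2,2],[0,0,2]]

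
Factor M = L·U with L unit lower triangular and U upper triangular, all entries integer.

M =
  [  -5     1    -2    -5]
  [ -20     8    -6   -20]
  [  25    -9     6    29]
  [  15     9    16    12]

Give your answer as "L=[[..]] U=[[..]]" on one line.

L=[[1,0,0,0],[4,1,0,0],[-5,-1,1,0],[-3,3,-2,1]] U=[[-5,1,-2,-5],[0,4,2,0],[0,0,-2,4],[0,0,0,5]]

  row1 -= 4·row0 → [0,4,2,0]
  row2 -= -5·row0 → [0,-4,-4,4]
  row3 -= -3·row0 → [0,12,10,-3]
  row2 -= -1·row1 → [0,0,-2,4]
  row3 -= 3·row1 → [0,0,4,-3]
  row3 -= -2·row2 → [0,0,0,5]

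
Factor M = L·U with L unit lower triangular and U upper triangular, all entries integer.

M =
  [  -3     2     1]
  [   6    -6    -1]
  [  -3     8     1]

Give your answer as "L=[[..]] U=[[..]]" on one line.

L=[[1,0,0],[-2,1,0],[1,-3,1]] U=[[-3,2,1],[0,-2,1],[0,0,3]]

  R1 -= -2·R0 → [0,-2,1]
  R2 -= 1·R0 → [0,6,0]
  R2 -= -3·R1 → [0,0,3]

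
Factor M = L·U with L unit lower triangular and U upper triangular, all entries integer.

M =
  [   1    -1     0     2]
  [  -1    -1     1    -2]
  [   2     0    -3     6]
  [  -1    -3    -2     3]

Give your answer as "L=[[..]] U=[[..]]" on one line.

  R1 -= -1·R0 → [0,-2,1,0]
  R2 -= 2·R0 → [0,2,-3,2]
  R3 -= -1·R0 → [0,-4,-2,5]
  R2 -= -1·R1 → [0,0,-2,2]
  R3 -= 2·R1 → [0,0,-4,5]
  R3 -= 2·R2 → [0,0,0,1]

L=[[1,0,0,0],[-1,1,0,0],[2,-1,1,0],[-1,2,2,1]] U=[[1,-1,0,2],[0,-2,1,0],[0,0,-2,2],[0,0,0,1]]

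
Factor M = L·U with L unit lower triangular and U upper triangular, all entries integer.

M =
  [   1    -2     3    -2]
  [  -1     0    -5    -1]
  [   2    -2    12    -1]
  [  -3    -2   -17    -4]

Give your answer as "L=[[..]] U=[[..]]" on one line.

  r1 -= -1·r0 → [0,-2,-2,-3]
  r2 -= 2·r0 → [0,2,6,3]
  r3 -= -3·r0 → [0,-8,-8,-10]
  r2 -= -1·r1 → [0,0,4,0]
  r3 -= 4·r1 → [0,0,0,2]
  r3 -= 0·r2 → [0,0,0,2]

L=[[1,0,0,0],[-1,1,0,0],[2,-1,1,0],[-3,4,0,1]] U=[[1,-2,3,-2],[0,-2,-2,-3],[0,0,4,0],[0,0,0,2]]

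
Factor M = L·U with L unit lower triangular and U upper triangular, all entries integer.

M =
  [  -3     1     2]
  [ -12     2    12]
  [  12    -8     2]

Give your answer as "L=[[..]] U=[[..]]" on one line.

L=[[1,0,0],[4,1,0],[-4,2,1]] U=[[-3,1,2],[0,-2,4],[0,0,2]]

  r1 -= 4·r0 → [0,-2,4]
  r2 -= -4·r0 → [0,-4,10]
  r2 -= 2·r1 → [0,0,2]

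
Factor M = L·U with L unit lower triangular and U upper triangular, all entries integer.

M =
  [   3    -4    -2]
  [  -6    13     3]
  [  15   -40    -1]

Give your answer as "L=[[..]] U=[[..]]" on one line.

L=[[1,0,0],[-2,1,0],[5,-4,1]] U=[[3,-4,-2],[0,5,-1],[0,0,5]]

  r1 -= -2·r0 → [0,5,-1]
  r2 -= 5·r0 → [0,-20,9]
  r2 -= -4·r1 → [0,0,5]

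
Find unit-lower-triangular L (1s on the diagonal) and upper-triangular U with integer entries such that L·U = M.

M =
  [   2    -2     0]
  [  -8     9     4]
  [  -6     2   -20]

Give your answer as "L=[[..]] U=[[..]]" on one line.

L=[[1,0,0],[-4,1,0],[-3,-4,1]] U=[[2,-2,0],[0,1,4],[0,0,-4]]

  row1 -= -4·row0 → [0,1,4]
  row2 -= -3·row0 → [0,-4,-20]
  row2 -= -4·row1 → [0,0,-4]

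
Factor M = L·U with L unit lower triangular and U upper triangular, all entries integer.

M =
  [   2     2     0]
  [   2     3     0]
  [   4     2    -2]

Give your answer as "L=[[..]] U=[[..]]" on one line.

L=[[1,0,0],[1,1,0],[2,-2,1]] U=[[2,2,0],[0,1,0],[0,0,-2]]

  R1 -= 1·R0 → [0,1,0]
  R2 -= 2·R0 → [0,-2,-2]
  R2 -= -2·R1 → [0,0,-2]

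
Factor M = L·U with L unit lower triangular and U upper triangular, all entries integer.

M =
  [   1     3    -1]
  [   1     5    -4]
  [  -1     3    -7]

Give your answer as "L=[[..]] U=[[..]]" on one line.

L=[[1,0,0],[1,1,0],[-1,3,1]] U=[[1,3,-1],[0,2,-3],[0,0,1]]

  r1 -= 1·r0 → [0,2,-3]
  r2 -= -1·r0 → [0,6,-8]
  r2 -= 3·r1 → [0,0,1]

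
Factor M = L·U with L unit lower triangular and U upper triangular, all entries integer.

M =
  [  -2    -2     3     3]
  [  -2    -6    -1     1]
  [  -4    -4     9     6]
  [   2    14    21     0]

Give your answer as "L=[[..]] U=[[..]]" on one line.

L=[[1,0,0,0],[1,1,0,0],[2,0,1,0],[-1,-3,4,1]] U=[[-2,-2,3,3],[0,-4,-4,-2],[0,0,3,0],[0,0,0,-3]]

  row1 -= 1·row0 → [0,-4,-4,-2]
  row2 -= 2·row0 → [0,0,3,0]
  row3 -= -1·row0 → [0,12,24,3]
  row2 -= 0·row1 → [0,0,3,0]
  row3 -= -3·row1 → [0,0,12,-3]
  row3 -= 4·row2 → [0,0,0,-3]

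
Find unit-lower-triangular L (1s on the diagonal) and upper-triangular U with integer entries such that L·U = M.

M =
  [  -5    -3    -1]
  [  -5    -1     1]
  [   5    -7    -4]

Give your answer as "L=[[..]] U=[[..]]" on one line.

L=[[1,0,0],[1,1,0],[-1,-5,1]] U=[[-5,-3,-1],[0,2,2],[0,0,5]]

  r1 -= 1·r0 → [0,2,2]
  r2 -= -1·r0 → [0,-10,-5]
  r2 -= -5·r1 → [0,0,5]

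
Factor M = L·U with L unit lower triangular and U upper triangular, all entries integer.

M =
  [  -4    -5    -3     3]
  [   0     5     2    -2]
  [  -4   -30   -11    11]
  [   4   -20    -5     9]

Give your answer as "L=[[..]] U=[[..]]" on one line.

L=[[1,0,0,0],[0,1,0,0],[1,-5,1,0],[-1,-5,1,1]] U=[[-4,-5,-3,3],[0,5,2,-2],[0,0,2,-2],[0,0,0,4]]

  r1 -= 0·r0 → [0,5,2,-2]
  r2 -= 1·r0 → [0,-25,-8,8]
  r3 -= -1·r0 → [0,-25,-8,12]
  r2 -= -5·r1 → [0,0,2,-2]
  r3 -= -5·r1 → [0,0,2,2]
  r3 -= 1·r2 → [0,0,0,4]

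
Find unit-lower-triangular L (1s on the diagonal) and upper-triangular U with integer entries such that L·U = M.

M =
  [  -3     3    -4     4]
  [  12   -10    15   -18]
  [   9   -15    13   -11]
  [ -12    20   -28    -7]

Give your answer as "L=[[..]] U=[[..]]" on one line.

L=[[1,0,0,0],[-4,1,0,0],[-3,-3,1,0],[4,4,4,1]] U=[[-3,3,-4,4],[0,2,-1,-2],[0,0,-2,-5],[0,0,0,5]]

  R1 -= -4·R0 → [0,2,-1,-2]
  R2 -= -3·R0 → [0,-6,1,1]
  R3 -= 4·R0 → [0,8,-12,-23]
  R2 -= -3·R1 → [0,0,-2,-5]
  R3 -= 4·R1 → [0,0,-8,-15]
  R3 -= 4·R2 → [0,0,0,5]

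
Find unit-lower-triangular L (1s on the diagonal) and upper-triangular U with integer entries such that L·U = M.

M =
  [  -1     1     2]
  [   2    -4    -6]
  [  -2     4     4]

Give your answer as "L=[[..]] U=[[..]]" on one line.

  R1 -= -2·R0 → [0,-2,-2]
  R2 -= 2·R0 → [0,2,0]
  R2 -= -1·R1 → [0,0,-2]

L=[[1,0,0],[-2,1,0],[2,-1,1]] U=[[-1,1,2],[0,-2,-2],[0,0,-2]]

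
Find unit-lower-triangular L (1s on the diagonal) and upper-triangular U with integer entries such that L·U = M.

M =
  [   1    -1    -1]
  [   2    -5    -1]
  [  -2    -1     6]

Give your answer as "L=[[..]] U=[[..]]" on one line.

L=[[1,0,0],[2,1,0],[-2,1,1]] U=[[1,-1,-1],[0,-3,1],[0,0,3]]

  R1 -= 2·R0 → [0,-3,1]
  R2 -= -2·R0 → [0,-3,4]
  R2 -= 1·R1 → [0,0,3]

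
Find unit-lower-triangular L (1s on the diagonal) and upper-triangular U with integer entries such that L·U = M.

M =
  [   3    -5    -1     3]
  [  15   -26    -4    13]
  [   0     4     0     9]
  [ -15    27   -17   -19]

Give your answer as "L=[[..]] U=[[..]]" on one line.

L=[[1,0,0,0],[5,1,0,0],[0,-4,1,0],[-5,-2,-5,1]] U=[[3,-5,-1,3],[0,-1,1,-2],[0,0,4,1],[0,0,0,-3]]

  r1 -= 5·r0 → [0,-1,1,-2]
  r2 -= 0·r0 → [0,4,0,9]
  r3 -= -5·r0 → [0,2,-22,-4]
  r2 -= -4·r1 → [0,0,4,1]
  r3 -= -2·r1 → [0,0,-20,-8]
  r3 -= -5·r2 → [0,0,0,-3]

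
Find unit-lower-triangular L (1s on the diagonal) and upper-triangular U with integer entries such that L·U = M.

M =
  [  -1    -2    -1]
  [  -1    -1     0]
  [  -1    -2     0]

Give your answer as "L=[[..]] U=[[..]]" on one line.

  row1 -= 1·row0 → [0,1,1]
  row2 -= 1·row0 → [0,0,1]
  row2 -= 0·row1 → [0,0,1]

L=[[1,0,0],[1,1,0],[1,0,1]] U=[[-1,-2,-1],[0,1,1],[0,0,1]]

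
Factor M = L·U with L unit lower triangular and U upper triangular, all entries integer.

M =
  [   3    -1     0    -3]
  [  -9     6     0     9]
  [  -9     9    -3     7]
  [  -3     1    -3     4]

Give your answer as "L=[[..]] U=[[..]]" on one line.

  r1 -= -3·r0 → [0,3,0,0]
  r2 -= -3·r0 → [0,6,-3,-2]
  r3 -= -1·r0 → [0,0,-3,1]
  r2 -= 2·r1 → [0,0,-3,-2]
  r3 -= 0·r1 → [0,0,-3,1]
  r3 -= 1·r2 → [0,0,0,3]

L=[[1,0,0,0],[-3,1,0,0],[-3,2,1,0],[-1,0,1,1]] U=[[3,-1,0,-3],[0,3,0,0],[0,0,-3,-2],[0,0,0,3]]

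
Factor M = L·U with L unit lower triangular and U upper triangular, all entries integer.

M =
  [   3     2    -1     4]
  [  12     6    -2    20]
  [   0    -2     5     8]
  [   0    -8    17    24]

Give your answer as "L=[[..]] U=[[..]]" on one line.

  r1 -= 4·r0 → [0,-2,2,4]
  r2 -= 0·r0 → [0,-2,5,8]
  r3 -= 0·r0 → [0,-8,17,24]
  r2 -= 1·r1 → [0,0,3,4]
  r3 -= 4·r1 → [0,0,9,8]
  r3 -= 3·r2 → [0,0,0,-4]

L=[[1,0,0,0],[4,1,0,0],[0,1,1,0],[0,4,3,1]] U=[[3,2,-1,4],[0,-2,2,4],[0,0,3,4],[0,0,0,-4]]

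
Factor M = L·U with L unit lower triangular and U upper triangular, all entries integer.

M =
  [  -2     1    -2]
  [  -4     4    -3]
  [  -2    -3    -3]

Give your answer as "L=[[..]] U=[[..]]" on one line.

L=[[1,0,0],[2,1,0],[1,-2,1]] U=[[-2,1,-2],[0,2,1],[0,0,1]]

  r1 -= 2·r0 → [0,2,1]
  r2 -= 1·r0 → [0,-4,-1]
  r2 -= -2·r1 → [0,0,1]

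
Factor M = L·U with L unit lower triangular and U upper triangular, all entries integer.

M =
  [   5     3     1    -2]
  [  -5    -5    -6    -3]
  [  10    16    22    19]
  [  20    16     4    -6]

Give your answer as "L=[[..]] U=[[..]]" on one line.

  r1 -= -1·r0 → [0,-2,-5,-5]
  r2 -= 2·r0 → [0,10,20,23]
  r3 -= 4·r0 → [0,4,0,2]
  r2 -= -5·r1 → [0,0,-5,-2]
  r3 -= -2·r1 → [0,0,-10,-8]
  r3 -= 2·r2 → [0,0,0,-4]

L=[[1,0,0,0],[-1,1,0,0],[2,-5,1,0],[4,-2,2,1]] U=[[5,3,1,-2],[0,-2,-5,-5],[0,0,-5,-2],[0,0,0,-4]]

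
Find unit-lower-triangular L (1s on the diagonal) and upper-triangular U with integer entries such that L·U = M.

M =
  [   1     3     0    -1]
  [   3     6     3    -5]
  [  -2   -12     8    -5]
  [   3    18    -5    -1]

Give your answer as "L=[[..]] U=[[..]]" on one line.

  R1 -= 3·R0 → [0,-3,3,-2]
  R2 -= -2·R0 → [0,-6,8,-7]
  R3 -= 3·R0 → [0,9,-5,2]
  R2 -= 2·R1 → [0,0,2,-3]
  R3 -= -3·R1 → [0,0,4,-4]
  R3 -= 2·R2 → [0,0,0,2]

L=[[1,0,0,0],[3,1,0,0],[-2,2,1,0],[3,-3,2,1]] U=[[1,3,0,-1],[0,-3,3,-2],[0,0,2,-3],[0,0,0,2]]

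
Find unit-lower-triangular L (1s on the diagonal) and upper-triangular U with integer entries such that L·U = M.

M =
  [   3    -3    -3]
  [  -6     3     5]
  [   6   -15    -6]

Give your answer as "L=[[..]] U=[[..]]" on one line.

L=[[1,0,0],[-2,1,0],[2,3,1]] U=[[3,-3,-3],[0,-3,-1],[0,0,3]]

  R1 -= -2·R0 → [0,-3,-1]
  R2 -= 2·R0 → [0,-9,0]
  R2 -= 3·R1 → [0,0,3]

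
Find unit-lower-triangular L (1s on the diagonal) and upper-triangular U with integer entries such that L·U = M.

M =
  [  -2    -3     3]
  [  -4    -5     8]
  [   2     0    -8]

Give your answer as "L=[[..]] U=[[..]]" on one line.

  r1 -= 2·r0 → [0,1,2]
  r2 -= -1·r0 → [0,-3,-5]
  r2 -= -3·r1 → [0,0,1]

L=[[1,0,0],[2,1,0],[-1,-3,1]] U=[[-2,-3,3],[0,1,2],[0,0,1]]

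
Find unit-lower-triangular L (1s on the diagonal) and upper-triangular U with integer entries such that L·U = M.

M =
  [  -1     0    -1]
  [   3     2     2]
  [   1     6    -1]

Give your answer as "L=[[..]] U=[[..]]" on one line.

L=[[1,0,0],[-3,1,0],[-1,3,1]] U=[[-1,0,-1],[0,2,-1],[0,0,1]]

  r1 -= -3·r0 → [0,2,-1]
  r2 -= -1·r0 → [0,6,-2]
  r2 -= 3·r1 → [0,0,1]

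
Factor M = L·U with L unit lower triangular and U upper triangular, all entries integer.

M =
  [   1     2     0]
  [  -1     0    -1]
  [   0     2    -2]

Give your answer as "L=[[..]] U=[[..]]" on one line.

  R1 -= -1·R0 → [0,2,-1]
  R2 -= 0·R0 → [0,2,-2]
  R2 -= 1·R1 → [0,0,-1]

L=[[1,0,0],[-1,1,0],[0,1,1]] U=[[1,2,0],[0,2,-1],[0,0,-1]]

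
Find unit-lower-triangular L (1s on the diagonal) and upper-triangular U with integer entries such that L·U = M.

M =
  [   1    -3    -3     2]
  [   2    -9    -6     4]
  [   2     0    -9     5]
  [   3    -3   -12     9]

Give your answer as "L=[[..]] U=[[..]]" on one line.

  row1 -= 2·row0 → [0,-3,0,0]
  row2 -= 2·row0 → [0,6,-3,1]
  row3 -= 3·row0 → [0,6,-3,3]
  row2 -= -2·row1 → [0,0,-3,1]
  row3 -= -2·row1 → [0,0,-3,3]
  row3 -= 1·row2 → [0,0,0,2]

L=[[1,0,0,0],[2,1,0,0],[2,-2,1,0],[3,-2,1,1]] U=[[1,-3,-3,2],[0,-3,0,0],[0,0,-3,1],[0,0,0,2]]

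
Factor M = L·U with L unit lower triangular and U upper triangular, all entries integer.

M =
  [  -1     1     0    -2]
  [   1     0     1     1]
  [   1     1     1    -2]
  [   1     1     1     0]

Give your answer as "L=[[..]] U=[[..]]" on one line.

  R1 -= -1·R0 → [0,1,1,-1]
  R2 -= -1·R0 → [0,2,1,-4]
  R3 -= -1·R0 → [0,2,1,-2]
  R2 -= 2·R1 → [0,0,-1,-2]
  R3 -= 2·R1 → [0,0,-1,0]
  R3 -= 1·R2 → [0,0,0,2]

L=[[1,0,0,0],[-1,1,0,0],[-1,2,1,0],[-1,2,1,1]] U=[[-1,1,0,-2],[0,1,1,-1],[0,0,-1,-2],[0,0,0,2]]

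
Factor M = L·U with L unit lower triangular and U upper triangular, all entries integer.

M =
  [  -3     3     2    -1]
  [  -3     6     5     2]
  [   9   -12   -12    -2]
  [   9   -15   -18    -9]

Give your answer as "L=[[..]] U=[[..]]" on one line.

  r1 -= 1·r0 → [0,3,3,3]
  r2 -= -3·r0 → [0,-3,-6,-5]
  r3 -= -3·r0 → [0,-6,-12,-12]
  r2 -= -1·r1 → [0,0,-3,-2]
  r3 -= -2·r1 → [0,0,-6,-6]
  r3 -= 2·r2 → [0,0,0,-2]

L=[[1,0,0,0],[1,1,0,0],[-3,-1,1,0],[-3,-2,2,1]] U=[[-3,3,2,-1],[0,3,3,3],[0,0,-3,-2],[0,0,0,-2]]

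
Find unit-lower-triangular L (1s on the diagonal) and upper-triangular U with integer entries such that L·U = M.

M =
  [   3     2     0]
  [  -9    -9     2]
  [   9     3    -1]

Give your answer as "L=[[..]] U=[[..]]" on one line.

L=[[1,0,0],[-3,1,0],[3,1,1]] U=[[3,2,0],[0,-3,2],[0,0,-3]]

  r1 -= -3·r0 → [0,-3,2]
  r2 -= 3·r0 → [0,-3,-1]
  r2 -= 1·r1 → [0,0,-3]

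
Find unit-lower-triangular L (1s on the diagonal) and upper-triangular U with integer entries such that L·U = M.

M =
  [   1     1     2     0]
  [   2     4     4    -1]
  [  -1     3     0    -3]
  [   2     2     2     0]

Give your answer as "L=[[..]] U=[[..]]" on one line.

  r1 -= 2·r0 → [0,2,0,-1]
  r2 -= -1·r0 → [0,4,2,-3]
  r3 -= 2·r0 → [0,0,-2,0]
  r2 -= 2·r1 → [0,0,2,-1]
  r3 -= 0·r1 → [0,0,-2,0]
  r3 -= -1·r2 → [0,0,0,-1]

L=[[1,0,0,0],[2,1,0,0],[-1,2,1,0],[2,0,-1,1]] U=[[1,1,2,0],[0,2,0,-1],[0,0,2,-1],[0,0,0,-1]]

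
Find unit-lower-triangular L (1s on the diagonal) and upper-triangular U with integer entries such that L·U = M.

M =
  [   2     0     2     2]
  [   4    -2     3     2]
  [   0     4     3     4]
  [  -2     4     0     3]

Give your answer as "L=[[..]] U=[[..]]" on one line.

  row1 -= 2·row0 → [0,-2,-1,-2]
  row2 -= 0·row0 → [0,4,3,4]
  row3 -= -1·row0 → [0,4,2,5]
  row2 -= -2·row1 → [0,0,1,0]
  row3 -= -2·row1 → [0,0,0,1]
  row3 -= 0·row2 → [0,0,0,1]

L=[[1,0,0,0],[2,1,0,0],[0,-2,1,0],[-1,-2,0,1]] U=[[2,0,2,2],[0,-2,-1,-2],[0,0,1,0],[0,0,0,1]]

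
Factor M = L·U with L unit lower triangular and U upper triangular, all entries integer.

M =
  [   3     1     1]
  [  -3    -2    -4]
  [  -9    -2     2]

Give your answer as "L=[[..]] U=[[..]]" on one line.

L=[[1,0,0],[-1,1,0],[-3,-1,1]] U=[[3,1,1],[0,-1,-3],[0,0,2]]

  r1 -= -1·r0 → [0,-1,-3]
  r2 -= -3·r0 → [0,1,5]
  r2 -= -1·r1 → [0,0,2]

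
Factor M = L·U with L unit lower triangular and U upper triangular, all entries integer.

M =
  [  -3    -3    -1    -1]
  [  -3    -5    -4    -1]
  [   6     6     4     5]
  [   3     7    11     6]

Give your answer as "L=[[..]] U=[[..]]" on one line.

L=[[1,0,0,0],[1,1,0,0],[-2,0,1,0],[-1,-2,2,1]] U=[[-3,-3,-1,-1],[0,-2,-3,0],[0,0,2,3],[0,0,0,-1]]

  R1 -= 1·R0 → [0,-2,-3,0]
  R2 -= -2·R0 → [0,0,2,3]
  R3 -= -1·R0 → [0,4,10,5]
  R2 -= 0·R1 → [0,0,2,3]
  R3 -= -2·R1 → [0,0,4,5]
  R3 -= 2·R2 → [0,0,0,-1]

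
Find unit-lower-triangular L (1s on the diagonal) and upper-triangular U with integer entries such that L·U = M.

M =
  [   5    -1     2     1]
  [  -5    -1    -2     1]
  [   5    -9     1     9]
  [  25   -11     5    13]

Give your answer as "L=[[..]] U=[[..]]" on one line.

L=[[1,0,0,0],[-1,1,0,0],[1,4,1,0],[5,3,5,1]] U=[[5,-1,2,1],[0,-2,0,2],[0,0,-1,0],[0,0,0,2]]

  R1 -= -1·R0 → [0,-2,0,2]
  R2 -= 1·R0 → [0,-8,-1,8]
  R3 -= 5·R0 → [0,-6,-5,8]
  R2 -= 4·R1 → [0,0,-1,0]
  R3 -= 3·R1 → [0,0,-5,2]
  R3 -= 5·R2 → [0,0,0,2]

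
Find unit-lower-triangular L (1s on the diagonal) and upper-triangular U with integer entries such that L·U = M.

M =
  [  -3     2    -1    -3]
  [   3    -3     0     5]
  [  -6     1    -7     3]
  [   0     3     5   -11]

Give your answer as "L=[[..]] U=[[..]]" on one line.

  row1 -= -1·row0 → [0,-1,-1,2]
  row2 -= 2·row0 → [0,-3,-5,9]
  row3 -= 0·row0 → [0,3,5,-11]
  row2 -= 3·row1 → [0,0,-2,3]
  row3 -= -3·row1 → [0,0,2,-5]
  row3 -= -1·row2 → [0,0,0,-2]

L=[[1,0,0,0],[-1,1,0,0],[2,3,1,0],[0,-3,-1,1]] U=[[-3,2,-1,-3],[0,-1,-1,2],[0,0,-2,3],[0,0,0,-2]]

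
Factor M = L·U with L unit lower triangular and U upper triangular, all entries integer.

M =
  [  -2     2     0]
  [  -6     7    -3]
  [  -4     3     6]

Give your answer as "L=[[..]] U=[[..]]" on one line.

L=[[1,0,0],[3,1,0],[2,-1,1]] U=[[-2,2,0],[0,1,-3],[0,0,3]]

  R1 -= 3·R0 → [0,1,-3]
  R2 -= 2·R0 → [0,-1,6]
  R2 -= -1·R1 → [0,0,3]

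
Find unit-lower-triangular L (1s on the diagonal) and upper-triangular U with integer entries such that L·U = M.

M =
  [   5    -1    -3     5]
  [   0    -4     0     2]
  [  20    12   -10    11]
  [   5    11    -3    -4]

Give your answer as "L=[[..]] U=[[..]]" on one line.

L=[[1,0,0,0],[0,1,0,0],[4,-4,1,0],[1,-3,0,1]] U=[[5,-1,-3,5],[0,-4,0,2],[0,0,2,-1],[0,0,0,-3]]

  r1 -= 0·r0 → [0,-4,0,2]
  r2 -= 4·r0 → [0,16,2,-9]
  r3 -= 1·r0 → [0,12,0,-9]
  r2 -= -4·r1 → [0,0,2,-1]
  r3 -= -3·r1 → [0,0,0,-3]
  r3 -= 0·r2 → [0,0,0,-3]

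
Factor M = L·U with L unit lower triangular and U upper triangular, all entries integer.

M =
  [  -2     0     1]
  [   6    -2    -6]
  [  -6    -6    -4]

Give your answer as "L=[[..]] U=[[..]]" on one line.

  r1 -= -3·r0 → [0,-2,-3]
  r2 -= 3·r0 → [0,-6,-7]
  r2 -= 3·r1 → [0,0,2]

L=[[1,0,0],[-3,1,0],[3,3,1]] U=[[-2,0,1],[0,-2,-3],[0,0,2]]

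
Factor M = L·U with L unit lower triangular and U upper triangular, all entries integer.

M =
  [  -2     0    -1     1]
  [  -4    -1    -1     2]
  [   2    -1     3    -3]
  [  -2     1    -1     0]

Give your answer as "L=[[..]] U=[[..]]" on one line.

  R1 -= 2·R0 → [0,-1,1,0]
  R2 -= -1·R0 → [0,-1,2,-2]
  R3 -= 1·R0 → [0,1,0,-1]
  R2 -= 1·R1 → [0,0,1,-2]
  R3 -= -1·R1 → [0,0,1,-1]
  R3 -= 1·R2 → [0,0,0,1]

L=[[1,0,0,0],[2,1,0,0],[-1,1,1,0],[1,-1,1,1]] U=[[-2,0,-1,1],[0,-1,1,0],[0,0,1,-2],[0,0,0,1]]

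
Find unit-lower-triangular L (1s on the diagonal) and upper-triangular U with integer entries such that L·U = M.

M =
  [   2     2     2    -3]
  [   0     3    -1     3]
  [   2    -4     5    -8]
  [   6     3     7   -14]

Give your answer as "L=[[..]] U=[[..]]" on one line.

L=[[1,0,0,0],[0,1,0,0],[1,-2,1,0],[3,-1,0,1]] U=[[2,2,2,-3],[0,3,-1,3],[0,0,1,1],[0,0,0,-2]]

  row1 -= 0·row0 → [0,3,-1,3]
  row2 -= 1·row0 → [0,-6,3,-5]
  row3 -= 3·row0 → [0,-3,1,-5]
  row2 -= -2·row1 → [0,0,1,1]
  row3 -= -1·row1 → [0,0,0,-2]
  row3 -= 0·row2 → [0,0,0,-2]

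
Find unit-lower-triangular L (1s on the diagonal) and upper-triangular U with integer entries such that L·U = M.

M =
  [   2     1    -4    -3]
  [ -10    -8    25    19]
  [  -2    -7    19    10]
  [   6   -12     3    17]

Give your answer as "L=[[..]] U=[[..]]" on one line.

L=[[1,0,0,0],[-5,1,0,0],[-1,2,1,0],[3,5,-2,1]] U=[[2,1,-4,-3],[0,-3,5,4],[0,0,5,-1],[0,0,0,4]]

  r1 -= -5·r0 → [0,-3,5,4]
  r2 -= -1·r0 → [0,-6,15,7]
  r3 -= 3·r0 → [0,-15,15,26]
  r2 -= 2·r1 → [0,0,5,-1]
  r3 -= 5·r1 → [0,0,-10,6]
  r3 -= -2·r2 → [0,0,0,4]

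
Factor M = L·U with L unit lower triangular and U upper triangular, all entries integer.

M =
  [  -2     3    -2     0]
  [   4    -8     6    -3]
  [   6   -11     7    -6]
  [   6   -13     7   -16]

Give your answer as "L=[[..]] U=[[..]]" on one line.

  r1 -= -2·r0 → [0,-2,2,-3]
  r2 -= -3·r0 → [0,-2,1,-6]
  r3 -= -3·r0 → [0,-4,1,-16]
  r2 -= 1·r1 → [0,0,-1,-3]
  r3 -= 2·r1 → [0,0,-3,-10]
  r3 -= 3·r2 → [0,0,0,-1]

L=[[1,0,0,0],[-2,1,0,0],[-3,1,1,0],[-3,2,3,1]] U=[[-2,3,-2,0],[0,-2,2,-3],[0,0,-1,-3],[0,0,0,-1]]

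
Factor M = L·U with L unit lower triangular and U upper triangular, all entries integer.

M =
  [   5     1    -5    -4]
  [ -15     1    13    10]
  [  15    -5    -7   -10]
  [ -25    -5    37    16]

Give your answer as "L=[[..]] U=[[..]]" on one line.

L=[[1,0,0,0],[-3,1,0,0],[3,-2,1,0],[-5,0,3,1]] U=[[5,1,-5,-4],[0,4,-2,-2],[0,0,4,-2],[0,0,0,2]]

  R1 -= -3·R0 → [0,4,-2,-2]
  R2 -= 3·R0 → [0,-8,8,2]
  R3 -= -5·R0 → [0,0,12,-4]
  R2 -= -2·R1 → [0,0,4,-2]
  R3 -= 0·R1 → [0,0,12,-4]
  R3 -= 3·R2 → [0,0,0,2]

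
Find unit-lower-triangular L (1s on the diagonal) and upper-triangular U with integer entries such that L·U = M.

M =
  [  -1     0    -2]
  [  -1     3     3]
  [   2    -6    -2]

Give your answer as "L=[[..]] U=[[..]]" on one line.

  R1 -= 1·R0 → [0,3,5]
  R2 -= -2·R0 → [0,-6,-6]
  R2 -= -2·R1 → [0,0,4]

L=[[1,0,0],[1,1,0],[-2,-2,1]] U=[[-1,0,-2],[0,3,5],[0,0,4]]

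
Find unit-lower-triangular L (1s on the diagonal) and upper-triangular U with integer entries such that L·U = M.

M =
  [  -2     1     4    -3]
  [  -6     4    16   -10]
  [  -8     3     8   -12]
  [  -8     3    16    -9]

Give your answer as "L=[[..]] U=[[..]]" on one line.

  R1 -= 3·R0 → [0,1,4,-1]
  R2 -= 4·R0 → [0,-1,-8,0]
  R3 -= 4·R0 → [0,-1,0,3]
  R2 -= -1·R1 → [0,0,-4,-1]
  R3 -= -1·R1 → [0,0,4,2]
  R3 -= -1·R2 → [0,0,0,1]

L=[[1,0,0,0],[3,1,0,0],[4,-1,1,0],[4,-1,-1,1]] U=[[-2,1,4,-3],[0,1,4,-1],[0,0,-4,-1],[0,0,0,1]]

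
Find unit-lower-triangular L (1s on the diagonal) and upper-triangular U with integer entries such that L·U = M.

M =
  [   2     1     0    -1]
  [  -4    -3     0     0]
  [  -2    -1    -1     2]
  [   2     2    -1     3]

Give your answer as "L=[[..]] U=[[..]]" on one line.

L=[[1,0,0,0],[-2,1,0,0],[-1,0,1,0],[1,-1,1,1]] U=[[2,1,0,-1],[0,-1,0,-2],[0,0,-1,1],[0,0,0,1]]

  R1 -= -2·R0 → [0,-1,0,-2]
  R2 -= -1·R0 → [0,0,-1,1]
  R3 -= 1·R0 → [0,1,-1,4]
  R2 -= 0·R1 → [0,0,-1,1]
  R3 -= -1·R1 → [0,0,-1,2]
  R3 -= 1·R2 → [0,0,0,1]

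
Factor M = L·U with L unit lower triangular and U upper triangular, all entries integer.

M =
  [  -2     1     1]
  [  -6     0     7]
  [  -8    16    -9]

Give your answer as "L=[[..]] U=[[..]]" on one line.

L=[[1,0,0],[3,1,0],[4,-4,1]] U=[[-2,1,1],[0,-3,4],[0,0,3]]

  r1 -= 3·r0 → [0,-3,4]
  r2 -= 4·r0 → [0,12,-13]
  r2 -= -4·r1 → [0,0,3]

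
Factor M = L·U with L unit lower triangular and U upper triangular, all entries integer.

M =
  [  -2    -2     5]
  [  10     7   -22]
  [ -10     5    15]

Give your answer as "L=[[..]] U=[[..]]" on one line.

  r1 -= -5·r0 → [0,-3,3]
  r2 -= 5·r0 → [0,15,-10]
  r2 -= -5·r1 → [0,0,5]

L=[[1,0,0],[-5,1,0],[5,-5,1]] U=[[-2,-2,5],[0,-3,3],[0,0,5]]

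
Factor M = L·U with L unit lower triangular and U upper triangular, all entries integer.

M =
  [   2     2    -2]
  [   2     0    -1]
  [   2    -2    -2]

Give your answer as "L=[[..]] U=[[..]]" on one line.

  R1 -= 1·R0 → [0,-2,1]
  R2 -= 1·R0 → [0,-4,0]
  R2 -= 2·R1 → [0,0,-2]

L=[[1,0,0],[1,1,0],[1,2,1]] U=[[2,2,-2],[0,-2,1],[0,0,-2]]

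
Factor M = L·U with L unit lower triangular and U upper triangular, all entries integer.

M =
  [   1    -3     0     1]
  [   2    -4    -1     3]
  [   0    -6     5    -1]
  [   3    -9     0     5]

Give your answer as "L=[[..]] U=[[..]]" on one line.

L=[[1,0,0,0],[2,1,0,0],[0,-3,1,0],[3,0,0,1]] U=[[1,-3,0,1],[0,2,-1,1],[0,0,2,2],[0,0,0,2]]

  R1 -= 2·R0 → [0,2,-1,1]
  R2 -= 0·R0 → [0,-6,5,-1]
  R3 -= 3·R0 → [0,0,0,2]
  R2 -= -3·R1 → [0,0,2,2]
  R3 -= 0·R1 → [0,0,0,2]
  R3 -= 0·R2 → [0,0,0,2]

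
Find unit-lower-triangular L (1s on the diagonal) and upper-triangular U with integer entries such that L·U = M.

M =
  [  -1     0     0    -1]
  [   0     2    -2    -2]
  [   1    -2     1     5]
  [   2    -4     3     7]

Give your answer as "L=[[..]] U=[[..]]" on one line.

L=[[1,0,0,0],[0,1,0,0],[-1,-1,1,0],[-2,-2,1,1]] U=[[-1,0,0,-1],[0,2,-2,-2],[0,0,-1,2],[0,0,0,-1]]

  r1 -= 0·r0 → [0,2,-2,-2]
  r2 -= -1·r0 → [0,-2,1,4]
  r3 -= -2·r0 → [0,-4,3,5]
  r2 -= -1·r1 → [0,0,-1,2]
  r3 -= -2·r1 → [0,0,-1,1]
  r3 -= 1·r2 → [0,0,0,-1]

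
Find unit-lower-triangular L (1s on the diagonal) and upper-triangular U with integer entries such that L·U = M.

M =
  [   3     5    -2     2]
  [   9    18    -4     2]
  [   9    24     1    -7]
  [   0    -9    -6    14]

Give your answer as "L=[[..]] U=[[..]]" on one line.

L=[[1,0,0,0],[3,1,0,0],[3,3,1,0],[0,-3,0,1]] U=[[3,5,-2,2],[0,3,2,-4],[0,0,1,-1],[0,0,0,2]]

  R1 -= 3·R0 → [0,3,2,-4]
  R2 -= 3·R0 → [0,9,7,-13]
  R3 -= 0·R0 → [0,-9,-6,14]
  R2 -= 3·R1 → [0,0,1,-1]
  R3 -= -3·R1 → [0,0,0,2]
  R3 -= 0·R2 → [0,0,0,2]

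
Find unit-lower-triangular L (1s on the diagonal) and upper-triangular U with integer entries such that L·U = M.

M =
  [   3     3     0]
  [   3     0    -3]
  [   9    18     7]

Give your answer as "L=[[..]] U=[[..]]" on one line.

  R1 -= 1·R0 → [0,-3,-3]
  R2 -= 3·R0 → [0,9,7]
  R2 -= -3·R1 → [0,0,-2]

L=[[1,0,0],[1,1,0],[3,-3,1]] U=[[3,3,0],[0,-3,-3],[0,0,-2]]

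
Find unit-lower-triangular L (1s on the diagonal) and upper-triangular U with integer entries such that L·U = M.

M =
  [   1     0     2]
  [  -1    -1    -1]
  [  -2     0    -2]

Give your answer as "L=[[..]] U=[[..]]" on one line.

  row1 -= -1·row0 → [0,-1,1]
  row2 -= -2·row0 → [0,0,2]
  row2 -= 0·row1 → [0,0,2]

L=[[1,0,0],[-1,1,0],[-2,0,1]] U=[[1,0,2],[0,-1,1],[0,0,2]]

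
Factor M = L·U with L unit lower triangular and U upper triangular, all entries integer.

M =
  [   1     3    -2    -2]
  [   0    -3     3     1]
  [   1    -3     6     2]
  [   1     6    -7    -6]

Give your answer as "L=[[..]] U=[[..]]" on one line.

  R1 -= 0·R0 → [0,-3,3,1]
  R2 -= 1·R0 → [0,-6,8,4]
  R3 -= 1·R0 → [0,3,-5,-4]
  R2 -= 2·R1 → [0,0,2,2]
  R3 -= -1·R1 → [0,0,-2,-3]
  R3 -= -1·R2 → [0,0,0,-1]

L=[[1,0,0,0],[0,1,0,0],[1,2,1,0],[1,-1,-1,1]] U=[[1,3,-2,-2],[0,-3,3,1],[0,0,2,2],[0,0,0,-1]]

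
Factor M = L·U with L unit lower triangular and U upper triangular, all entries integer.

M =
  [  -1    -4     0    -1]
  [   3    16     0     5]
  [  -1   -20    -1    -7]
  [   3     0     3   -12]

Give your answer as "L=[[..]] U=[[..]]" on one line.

L=[[1,0,0,0],[-3,1,0,0],[1,-4,1,0],[-3,-3,-3,1]] U=[[-1,-4,0,-1],[0,4,0,2],[0,0,-1,2],[0,0,0,-3]]

  r1 -= -3·r0 → [0,4,0,2]
  r2 -= 1·r0 → [0,-16,-1,-6]
  r3 -= -3·r0 → [0,-12,3,-15]
  r2 -= -4·r1 → [0,0,-1,2]
  r3 -= -3·r1 → [0,0,3,-9]
  r3 -= -3·r2 → [0,0,0,-3]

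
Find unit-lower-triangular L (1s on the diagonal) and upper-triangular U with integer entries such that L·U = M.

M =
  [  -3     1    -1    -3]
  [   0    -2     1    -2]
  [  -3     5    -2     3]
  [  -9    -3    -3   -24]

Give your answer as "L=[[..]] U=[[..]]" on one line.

  R1 -= 0·R0 → [0,-2,1,-2]
  R2 -= 1·R0 → [0,4,-1,6]
  R3 -= 3·R0 → [0,-6,0,-15]
  R2 -= -2·R1 → [0,0,1,2]
  R3 -= 3·R1 → [0,0,-3,-9]
  R3 -= -3·R2 → [0,0,0,-3]

L=[[1,0,0,0],[0,1,0,0],[1,-2,1,0],[3,3,-3,1]] U=[[-3,1,-1,-3],[0,-2,1,-2],[0,0,1,2],[0,0,0,-3]]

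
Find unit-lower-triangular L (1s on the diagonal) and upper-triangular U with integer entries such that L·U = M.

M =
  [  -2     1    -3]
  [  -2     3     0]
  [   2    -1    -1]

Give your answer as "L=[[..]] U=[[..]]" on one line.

  R1 -= 1·R0 → [0,2,3]
  R2 -= -1·R0 → [0,0,-4]
  R2 -= 0·R1 → [0,0,-4]

L=[[1,0,0],[1,1,0],[-1,0,1]] U=[[-2,1,-3],[0,2,3],[0,0,-4]]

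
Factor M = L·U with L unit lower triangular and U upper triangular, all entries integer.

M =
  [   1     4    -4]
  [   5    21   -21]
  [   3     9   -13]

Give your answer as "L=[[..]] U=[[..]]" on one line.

L=[[1,0,0],[5,1,0],[3,-3,1]] U=[[1,4,-4],[0,1,-1],[0,0,-4]]

  r1 -= 5·r0 → [0,1,-1]
  r2 -= 3·r0 → [0,-3,-1]
  r2 -= -3·r1 → [0,0,-4]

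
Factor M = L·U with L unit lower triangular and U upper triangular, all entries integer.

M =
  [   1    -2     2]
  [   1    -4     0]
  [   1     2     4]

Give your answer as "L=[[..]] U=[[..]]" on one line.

L=[[1,0,0],[1,1,0],[1,-2,1]] U=[[1,-2,2],[0,-2,-2],[0,0,-2]]

  row1 -= 1·row0 → [0,-2,-2]
  row2 -= 1·row0 → [0,4,2]
  row2 -= -2·row1 → [0,0,-2]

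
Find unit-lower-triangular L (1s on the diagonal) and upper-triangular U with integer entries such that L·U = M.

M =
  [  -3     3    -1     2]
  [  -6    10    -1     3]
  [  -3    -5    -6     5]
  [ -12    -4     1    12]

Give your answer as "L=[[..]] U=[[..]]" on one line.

L=[[1,0,0,0],[2,1,0,0],[1,-2,1,0],[4,-4,-3,1]] U=[[-3,3,-1,2],[0,4,1,-1],[0,0,-3,1],[0,0,0,3]]

  row1 -= 2·row0 → [0,4,1,-1]
  row2 -= 1·row0 → [0,-8,-5,3]
  row3 -= 4·row0 → [0,-16,5,4]
  row2 -= -2·row1 → [0,0,-3,1]
  row3 -= -4·row1 → [0,0,9,0]
  row3 -= -3·row2 → [0,0,0,3]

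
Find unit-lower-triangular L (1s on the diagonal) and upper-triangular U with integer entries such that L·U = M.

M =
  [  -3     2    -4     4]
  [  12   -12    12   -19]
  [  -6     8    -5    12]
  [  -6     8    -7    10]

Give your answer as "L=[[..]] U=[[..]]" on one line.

  row1 -= -4·row0 → [0,-4,-4,-3]
  row2 -= 2·row0 → [0,4,3,4]
  row3 -= 2·row0 → [0,4,1,2]
  row2 -= -1·row1 → [0,0,-1,1]
  row3 -= -1·row1 → [0,0,-3,-1]
  row3 -= 3·row2 → [0,0,0,-4]

L=[[1,0,0,0],[-4,1,0,0],[2,-1,1,0],[2,-1,3,1]] U=[[-3,2,-4,4],[0,-4,-4,-3],[0,0,-1,1],[0,0,0,-4]]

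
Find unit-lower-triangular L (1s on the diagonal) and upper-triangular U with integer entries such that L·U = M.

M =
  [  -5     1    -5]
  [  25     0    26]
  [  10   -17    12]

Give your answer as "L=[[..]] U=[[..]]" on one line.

L=[[1,0,0],[-5,1,0],[-2,-3,1]] U=[[-5,1,-5],[0,5,1],[0,0,5]]

  R1 -= -5·R0 → [0,5,1]
  R2 -= -2·R0 → [0,-15,2]
  R2 -= -3·R1 → [0,0,5]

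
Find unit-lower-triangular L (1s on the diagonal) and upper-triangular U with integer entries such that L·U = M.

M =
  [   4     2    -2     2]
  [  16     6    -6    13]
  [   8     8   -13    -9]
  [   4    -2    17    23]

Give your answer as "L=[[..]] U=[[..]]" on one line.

L=[[1,0,0,0],[4,1,0,0],[2,-2,1,0],[1,2,-3,1]] U=[[4,2,-2,2],[0,-2,2,5],[0,0,-5,-3],[0,0,0,2]]

  r1 -= 4·r0 → [0,-2,2,5]
  r2 -= 2·r0 → [0,4,-9,-13]
  r3 -= 1·r0 → [0,-4,19,21]
  r2 -= -2·r1 → [0,0,-5,-3]
  r3 -= 2·r1 → [0,0,15,11]
  r3 -= -3·r2 → [0,0,0,2]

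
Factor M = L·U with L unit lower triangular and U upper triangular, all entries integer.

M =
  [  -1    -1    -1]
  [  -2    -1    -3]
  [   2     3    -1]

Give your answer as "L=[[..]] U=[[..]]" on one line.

L=[[1,0,0],[2,1,0],[-2,1,1]] U=[[-1,-1,-1],[0,1,-1],[0,0,-2]]

  r1 -= 2·r0 → [0,1,-1]
  r2 -= -2·r0 → [0,1,-3]
  r2 -= 1·r1 → [0,0,-2]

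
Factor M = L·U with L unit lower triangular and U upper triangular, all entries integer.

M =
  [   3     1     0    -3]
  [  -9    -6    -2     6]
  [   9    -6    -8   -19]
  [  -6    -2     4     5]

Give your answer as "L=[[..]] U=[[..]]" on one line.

L=[[1,0,0,0],[-3,1,0,0],[3,3,1,0],[-2,0,-2,1]] U=[[3,1,0,-3],[0,-3,-2,-3],[0,0,-2,-1],[0,0,0,-3]]

  r1 -= -3·r0 → [0,-3,-2,-3]
  r2 -= 3·r0 → [0,-9,-8,-10]
  r3 -= -2·r0 → [0,0,4,-1]
  r2 -= 3·r1 → [0,0,-2,-1]
  r3 -= 0·r1 → [0,0,4,-1]
  r3 -= -2·r2 → [0,0,0,-3]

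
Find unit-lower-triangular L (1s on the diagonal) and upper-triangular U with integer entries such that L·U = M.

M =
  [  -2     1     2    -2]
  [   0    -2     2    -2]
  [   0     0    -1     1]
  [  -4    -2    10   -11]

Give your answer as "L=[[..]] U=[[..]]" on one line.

L=[[1,0,0,0],[0,1,0,0],[0,0,1,0],[2,2,-2,1]] U=[[-2,1,2,-2],[0,-2,2,-2],[0,0,-1,1],[0,0,0,-1]]

  row1 -= 0·row0 → [0,-2,2,-2]
  row2 -= 0·row0 → [0,0,-1,1]
  row3 -= 2·row0 → [0,-4,6,-7]
  row2 -= 0·row1 → [0,0,-1,1]
  row3 -= 2·row1 → [0,0,2,-3]
  row3 -= -2·row2 → [0,0,0,-1]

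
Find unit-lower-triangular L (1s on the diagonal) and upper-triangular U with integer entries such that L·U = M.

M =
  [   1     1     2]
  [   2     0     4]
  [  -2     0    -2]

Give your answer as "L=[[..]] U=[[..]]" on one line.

  r1 -= 2·r0 → [0,-2,0]
  r2 -= -2·r0 → [0,2,2]
  r2 -= -1·r1 → [0,0,2]

L=[[1,0,0],[2,1,0],[-2,-1,1]] U=[[1,1,2],[0,-2,0],[0,0,2]]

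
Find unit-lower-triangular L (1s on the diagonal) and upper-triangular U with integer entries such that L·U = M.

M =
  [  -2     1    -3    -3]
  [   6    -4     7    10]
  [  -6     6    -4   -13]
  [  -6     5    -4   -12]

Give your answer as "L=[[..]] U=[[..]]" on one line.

L=[[1,0,0,0],[-3,1,0,0],[3,-3,1,0],[3,-2,-1,1]] U=[[-2,1,-3,-3],[0,-1,-2,1],[0,0,-1,-1],[0,0,0,-2]]

  row1 -= -3·row0 → [0,-1,-2,1]
  row2 -= 3·row0 → [0,3,5,-4]
  row3 -= 3·row0 → [0,2,5,-3]
  row2 -= -3·row1 → [0,0,-1,-1]
  row3 -= -2·row1 → [0,0,1,-1]
  row3 -= -1·row2 → [0,0,0,-2]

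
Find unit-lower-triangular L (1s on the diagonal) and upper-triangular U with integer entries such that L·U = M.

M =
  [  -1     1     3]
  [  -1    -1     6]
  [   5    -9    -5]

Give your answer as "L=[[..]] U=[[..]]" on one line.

L=[[1,0,0],[1,1,0],[-5,2,1]] U=[[-1,1,3],[0,-2,3],[0,0,4]]

  R1 -= 1·R0 → [0,-2,3]
  R2 -= -5·R0 → [0,-4,10]
  R2 -= 2·R1 → [0,0,4]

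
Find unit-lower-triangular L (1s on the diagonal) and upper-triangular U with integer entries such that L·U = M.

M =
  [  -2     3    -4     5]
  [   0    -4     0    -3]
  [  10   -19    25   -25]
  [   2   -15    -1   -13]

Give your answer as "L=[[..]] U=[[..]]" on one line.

  R1 -= 0·R0 → [0,-4,0,-3]
  R2 -= -5·R0 → [0,-4,5,0]
  R3 -= -1·R0 → [0,-12,-5,-8]
  R2 -= 1·R1 → [0,0,5,3]
  R3 -= 3·R1 → [0,0,-5,1]
  R3 -= -1·R2 → [0,0,0,4]

L=[[1,0,0,0],[0,1,0,0],[-5,1,1,0],[-1,3,-1,1]] U=[[-2,3,-4,5],[0,-4,0,-3],[0,0,5,3],[0,0,0,4]]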